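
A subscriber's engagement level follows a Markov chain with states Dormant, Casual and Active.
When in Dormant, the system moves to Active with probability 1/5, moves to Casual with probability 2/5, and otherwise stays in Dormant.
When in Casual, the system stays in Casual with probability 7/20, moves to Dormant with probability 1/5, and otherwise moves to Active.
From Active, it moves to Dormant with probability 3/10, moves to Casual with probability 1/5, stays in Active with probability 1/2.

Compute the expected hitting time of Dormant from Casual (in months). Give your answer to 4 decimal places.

4.0426

Let t(s) be the expected number of months to first reach Dormant from state s, with t(Dormant) = 0. Conditioning on the first month:
t(Casual) = 1 + 0.35·t(Casual) + 0.45·t(Active)
t(Active) = 1 + 0.2·t(Casual) + 0.5·t(Active)
Solving: t(Casual) = 4.0426, t(Active) = 3.6170.
Expected months from Casual to Dormant: 4.0426.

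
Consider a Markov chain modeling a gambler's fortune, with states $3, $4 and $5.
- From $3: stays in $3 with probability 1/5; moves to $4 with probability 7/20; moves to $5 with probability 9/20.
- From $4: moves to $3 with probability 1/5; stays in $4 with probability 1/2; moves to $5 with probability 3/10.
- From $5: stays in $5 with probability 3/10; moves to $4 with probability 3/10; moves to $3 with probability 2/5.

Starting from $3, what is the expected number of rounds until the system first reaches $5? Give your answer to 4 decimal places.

2.5758

Let t(s) be the expected number of rounds to first reach $5 from state s, with t($5) = 0. Conditioning on the first round:
t($3) = 1 + 0.2·t($3) + 0.35·t($4)
t($4) = 1 + 0.2·t($3) + 0.5·t($4)
Solving: t($3) = 2.5758, t($4) = 3.0303.
Expected rounds from $3 to $5: 2.5758.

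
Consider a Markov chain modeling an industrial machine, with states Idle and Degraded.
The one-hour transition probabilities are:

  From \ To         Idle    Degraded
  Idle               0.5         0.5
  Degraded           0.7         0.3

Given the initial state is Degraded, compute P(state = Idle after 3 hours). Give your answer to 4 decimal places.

Propagate the distribution vector 3 hours from Degraded.
After 0 hours: (0.0000, 1.0000)
After 1 hour: (0.7000, 0.3000)
After 2 hours: (0.5600, 0.4400)
After 3 hours: (0.5880, 0.4120)
P(in Idle after 3 hours) = 0.5880

0.5880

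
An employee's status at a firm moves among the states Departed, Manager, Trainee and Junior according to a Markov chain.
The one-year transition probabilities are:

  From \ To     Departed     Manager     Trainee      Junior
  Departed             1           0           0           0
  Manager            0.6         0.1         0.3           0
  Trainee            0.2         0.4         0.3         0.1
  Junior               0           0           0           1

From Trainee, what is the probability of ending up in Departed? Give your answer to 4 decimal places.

Let h(s) be the probability of absorption at Departed starting from transient state s. Then h(Departed) = 1 and h(Junior) = 0. By first-step analysis:
h(Manager) = 0.6·1 + 0.1·h(Manager) + 0.3·h(Trainee)
h(Trainee) = 0.2·1 + 0.4·h(Manager) + 0.3·h(Trainee) + 0.1·0
Solving: h(Manager) = 0.9412, h(Trainee) = 0.8235.
Starting from Trainee, the probability is 0.8235.

0.8235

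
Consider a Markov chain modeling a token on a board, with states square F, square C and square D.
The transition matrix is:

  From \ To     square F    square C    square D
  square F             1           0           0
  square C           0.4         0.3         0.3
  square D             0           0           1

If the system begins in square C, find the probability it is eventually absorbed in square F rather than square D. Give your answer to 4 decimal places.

0.5714

Let h(s) be the probability of absorption at square F starting from transient state s. Then h(square F) = 1 and h(square D) = 0. By first-step analysis:
h(square C) = 0.4·1 + 0.3·h(square C) + 0.3·0
Solving: h(square C) = 0.5714.
Starting from square C, the probability is 0.5714.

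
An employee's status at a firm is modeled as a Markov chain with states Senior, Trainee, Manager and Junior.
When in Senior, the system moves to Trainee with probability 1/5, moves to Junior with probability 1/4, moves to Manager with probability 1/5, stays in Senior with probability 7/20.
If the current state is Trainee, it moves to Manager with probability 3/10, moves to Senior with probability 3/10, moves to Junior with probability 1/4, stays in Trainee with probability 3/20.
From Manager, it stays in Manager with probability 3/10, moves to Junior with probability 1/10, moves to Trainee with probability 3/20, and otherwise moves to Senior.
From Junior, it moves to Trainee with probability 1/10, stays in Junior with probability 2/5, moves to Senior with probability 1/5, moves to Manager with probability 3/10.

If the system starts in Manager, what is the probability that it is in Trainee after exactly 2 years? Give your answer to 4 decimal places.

Propagate the distribution vector 2 years from Manager.
After 0 years: (0.0000, 0.0000, 1.0000, 0.0000)
After 1 year: (0.4500, 0.1500, 0.3000, 0.1000)
After 2 years: (0.3575, 0.1675, 0.2550, 0.2200)
P(in Trainee after 2 years) = 0.1675

0.1675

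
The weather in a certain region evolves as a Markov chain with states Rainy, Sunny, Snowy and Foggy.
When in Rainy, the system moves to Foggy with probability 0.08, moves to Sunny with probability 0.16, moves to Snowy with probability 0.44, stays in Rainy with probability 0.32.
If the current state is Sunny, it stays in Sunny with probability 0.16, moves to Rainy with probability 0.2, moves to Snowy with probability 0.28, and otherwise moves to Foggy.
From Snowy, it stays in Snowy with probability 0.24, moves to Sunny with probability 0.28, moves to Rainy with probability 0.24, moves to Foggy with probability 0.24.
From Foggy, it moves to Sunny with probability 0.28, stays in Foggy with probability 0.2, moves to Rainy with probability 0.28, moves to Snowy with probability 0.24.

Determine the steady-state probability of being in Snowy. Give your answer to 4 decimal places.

Let the stationary distribution be π with π = πP and π_1 + π_2 + π_3 + π_4 = 1.
π_1 = 0.32·π_1 + 0.2·π_2 + 0.24·π_3 + 0.28·π_4
π_2 = 0.16·π_1 + 0.16·π_2 + 0.28·π_3 + 0.28·π_4
π_3 = 0.44·π_1 + 0.28·π_2 + 0.24·π_3 + 0.24·π_4
Solving with the normalization constraint gives π = (0.2606, 0.2221, 0.3010, 0.2163).
So the stationary probability of Snowy is 0.3010.

0.3010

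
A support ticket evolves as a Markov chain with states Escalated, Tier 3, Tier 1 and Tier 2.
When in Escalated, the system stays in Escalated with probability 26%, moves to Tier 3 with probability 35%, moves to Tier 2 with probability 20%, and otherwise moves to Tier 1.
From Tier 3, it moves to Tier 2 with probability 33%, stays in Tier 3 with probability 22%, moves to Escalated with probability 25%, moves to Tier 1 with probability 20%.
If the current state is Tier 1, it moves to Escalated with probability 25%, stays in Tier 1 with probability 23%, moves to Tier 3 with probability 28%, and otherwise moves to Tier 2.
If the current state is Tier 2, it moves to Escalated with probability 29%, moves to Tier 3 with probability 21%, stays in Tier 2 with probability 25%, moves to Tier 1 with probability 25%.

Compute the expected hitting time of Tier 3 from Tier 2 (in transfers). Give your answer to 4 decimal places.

Let t(s) be the expected number of transfers to first reach Tier 3 from state s, with t(Tier 3) = 0. Conditioning on the first transfer:
t(Escalated) = 1 + 0.26·t(Escalated) + 0.19·t(Tier 1) + 0.2·t(Tier 2)
t(Tier 1) = 1 + 0.25·t(Escalated) + 0.23·t(Tier 1) + 0.24·t(Tier 2)
t(Tier 2) = 1 + 0.29·t(Escalated) + 0.25·t(Tier 1) + 0.25·t(Tier 2)
Solving: t(Escalated) = 3.2845, t(Tier 1) = 3.5448, t(Tier 2) = 3.7849.
Expected transfers from Tier 2 to Tier 3: 3.7849.

3.7849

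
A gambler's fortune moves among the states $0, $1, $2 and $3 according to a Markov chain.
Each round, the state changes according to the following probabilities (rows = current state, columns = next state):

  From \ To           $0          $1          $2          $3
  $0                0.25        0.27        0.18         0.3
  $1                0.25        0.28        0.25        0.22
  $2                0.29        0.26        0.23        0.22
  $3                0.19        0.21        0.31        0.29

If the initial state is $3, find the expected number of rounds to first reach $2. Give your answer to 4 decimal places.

Let t(s) be the expected number of rounds to first reach $2 from state s, with t($2) = 0. Conditioning on the first round:
t($0) = 1 + 0.25·t($0) + 0.27·t($1) + 0.3·t($3)
t($1) = 1 + 0.25·t($0) + 0.28·t($1) + 0.22·t($3)
t($3) = 1 + 0.19·t($0) + 0.21·t($1) + 0.29·t($3)
Solving: t($0) = 4.2754, t($1) = 4.0163, t($3) = 3.7405.
Expected rounds from $3 to $2: 3.7405.

3.7405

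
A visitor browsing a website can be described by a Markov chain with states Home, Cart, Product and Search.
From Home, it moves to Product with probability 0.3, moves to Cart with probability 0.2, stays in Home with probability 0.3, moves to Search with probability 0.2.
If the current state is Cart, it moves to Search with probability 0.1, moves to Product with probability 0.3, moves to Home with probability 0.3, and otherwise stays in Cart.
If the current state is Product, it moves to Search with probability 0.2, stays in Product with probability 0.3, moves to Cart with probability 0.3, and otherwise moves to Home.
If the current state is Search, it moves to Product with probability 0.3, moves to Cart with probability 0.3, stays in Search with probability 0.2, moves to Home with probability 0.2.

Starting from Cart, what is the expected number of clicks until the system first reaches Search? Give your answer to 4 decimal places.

Let t(s) be the expected number of clicks to first reach Search from state s, with t(Search) = 0. Conditioning on the first click:
t(Home) = 1 + 0.3·t(Home) + 0.2·t(Cart) + 0.3·t(Product)
t(Cart) = 1 + 0.3·t(Home) + 0.3·t(Cart) + 0.3·t(Product)
t(Product) = 1 + 0.2·t(Home) + 0.3·t(Cart) + 0.3·t(Product)
Solving: t(Home) = 5.7325, t(Cart) = 6.3694, t(Product) = 5.7962.
Expected clicks from Cart to Search: 6.3694.

6.3694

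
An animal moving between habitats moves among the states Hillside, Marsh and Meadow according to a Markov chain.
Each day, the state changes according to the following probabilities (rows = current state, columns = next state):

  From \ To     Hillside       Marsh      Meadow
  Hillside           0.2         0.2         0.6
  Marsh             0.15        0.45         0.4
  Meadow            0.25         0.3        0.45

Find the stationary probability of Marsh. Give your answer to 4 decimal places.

Let the stationary distribution be π with π = πP and π_1 + π_2 + π_3 = 1.
π_1 = 0.2·π_1 + 0.15·π_2 + 0.25·π_3
π_2 = 0.2·π_1 + 0.45·π_2 + 0.3·π_3
Solving with the normalization constraint gives π = (0.2068, 0.3286, 0.4646).
So the stationary probability of Marsh is 0.3286.

0.3286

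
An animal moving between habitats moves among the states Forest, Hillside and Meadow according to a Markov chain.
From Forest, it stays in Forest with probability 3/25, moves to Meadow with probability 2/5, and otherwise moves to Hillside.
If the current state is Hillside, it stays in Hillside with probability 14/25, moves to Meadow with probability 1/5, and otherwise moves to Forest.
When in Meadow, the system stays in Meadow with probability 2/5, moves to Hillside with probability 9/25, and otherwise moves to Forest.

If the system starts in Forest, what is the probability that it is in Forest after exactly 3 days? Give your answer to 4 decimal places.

Propagate the distribution vector 3 days from Forest.
After 0 days: (1.0000, 0.0000, 0.0000)
After 1 day: (0.1200, 0.4800, 0.4000)
After 2 days: (0.2256, 0.4704, 0.3040)
After 3 days: (0.2129, 0.4812, 0.3059)
P(in Forest after 3 days) = 0.2129

0.2129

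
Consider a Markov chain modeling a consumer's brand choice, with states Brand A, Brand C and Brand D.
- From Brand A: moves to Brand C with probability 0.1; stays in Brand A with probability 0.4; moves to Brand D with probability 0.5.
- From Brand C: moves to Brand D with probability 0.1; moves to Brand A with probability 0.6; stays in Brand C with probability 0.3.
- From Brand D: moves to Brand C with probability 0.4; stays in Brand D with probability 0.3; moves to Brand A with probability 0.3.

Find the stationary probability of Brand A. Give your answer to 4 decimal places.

Let the stationary distribution be π with π = πP and π_1 + π_2 + π_3 = 1.
π_1 = 0.4·π_1 + 0.6·π_2 + 0.3·π_3
π_2 = 0.1·π_1 + 0.3·π_2 + 0.4·π_3
Solving with the normalization constraint gives π = (0.4167, 0.2500, 0.3333).
So the stationary probability of Brand A is 0.4167.

0.4167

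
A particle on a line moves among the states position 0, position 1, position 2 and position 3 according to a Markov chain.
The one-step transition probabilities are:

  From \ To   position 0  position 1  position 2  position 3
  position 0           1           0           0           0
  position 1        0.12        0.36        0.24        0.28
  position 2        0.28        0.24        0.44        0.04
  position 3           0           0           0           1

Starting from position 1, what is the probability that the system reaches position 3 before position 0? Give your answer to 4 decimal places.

0.5532

Let h(s) be the probability of absorption at position 3 starting from transient state s. Then h(position 3) = 1 and h(position 0) = 0. By first-step analysis:
h(position 1) = 0.12·0 + 0.36·h(position 1) + 0.24·h(position 2) + 0.28·1
h(position 2) = 0.28·0 + 0.24·h(position 1) + 0.44·h(position 2) + 0.04·1
Solving: h(position 1) = 0.5532, h(position 2) = 0.3085.
Starting from position 1, the probability is 0.5532.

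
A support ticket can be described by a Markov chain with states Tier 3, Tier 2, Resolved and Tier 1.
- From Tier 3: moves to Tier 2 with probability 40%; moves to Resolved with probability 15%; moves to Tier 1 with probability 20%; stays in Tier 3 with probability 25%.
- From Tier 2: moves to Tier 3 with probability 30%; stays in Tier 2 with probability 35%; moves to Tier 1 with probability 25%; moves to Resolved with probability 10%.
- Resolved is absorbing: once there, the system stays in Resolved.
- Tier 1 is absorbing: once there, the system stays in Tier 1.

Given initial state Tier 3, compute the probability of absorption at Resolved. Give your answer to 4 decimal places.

Let h(s) be the probability of absorption at Resolved starting from transient state s. Then h(Resolved) = 1 and h(Tier 1) = 0. By first-step analysis:
h(Tier 3) = 0.25·h(Tier 3) + 0.4·h(Tier 2) + 0.15·1 + 0.2·0
h(Tier 2) = 0.3·h(Tier 3) + 0.35·h(Tier 2) + 0.1·1 + 0.25·0
Solving: h(Tier 3) = 0.3741, h(Tier 2) = 0.3265.
Starting from Tier 3, the probability is 0.3741.

0.3741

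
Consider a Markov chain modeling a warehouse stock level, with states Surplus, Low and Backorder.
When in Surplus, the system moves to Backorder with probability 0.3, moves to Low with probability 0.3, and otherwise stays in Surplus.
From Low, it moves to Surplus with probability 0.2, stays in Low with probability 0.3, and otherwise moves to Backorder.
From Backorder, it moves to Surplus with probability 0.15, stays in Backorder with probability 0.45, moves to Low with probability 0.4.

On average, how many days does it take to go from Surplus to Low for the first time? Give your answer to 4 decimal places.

2.9825

Let t(s) be the expected number of days to first reach Low from state s, with t(Low) = 0. Conditioning on the first day:
t(Surplus) = 1 + 0.4·t(Surplus) + 0.3·t(Backorder)
t(Backorder) = 1 + 0.15·t(Surplus) + 0.45·t(Backorder)
Solving: t(Surplus) = 2.9825, t(Backorder) = 2.6316.
Expected days from Surplus to Low: 2.9825.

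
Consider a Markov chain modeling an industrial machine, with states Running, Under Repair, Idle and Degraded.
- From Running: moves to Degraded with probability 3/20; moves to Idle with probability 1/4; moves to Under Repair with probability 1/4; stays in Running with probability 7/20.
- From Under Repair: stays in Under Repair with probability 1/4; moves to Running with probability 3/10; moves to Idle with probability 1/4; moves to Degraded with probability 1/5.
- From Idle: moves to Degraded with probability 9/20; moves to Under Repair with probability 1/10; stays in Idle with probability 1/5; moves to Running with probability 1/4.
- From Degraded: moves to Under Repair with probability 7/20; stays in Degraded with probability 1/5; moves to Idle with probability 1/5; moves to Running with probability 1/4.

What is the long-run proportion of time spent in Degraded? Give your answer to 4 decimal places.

0.2421

Let the stationary distribution be π with π = πP and π_1 + π_2 + π_3 + π_4 = 1.
π_1 = 0.35·π_1 + 0.3·π_2 + 0.25·π_3 + 0.25·π_4
π_2 = 0.25·π_1 + 0.25·π_2 + 0.1·π_3 + 0.35·π_4
π_3 = 0.25·π_1 + 0.25·π_2 + 0.2·π_3 + 0.2·π_4
Solving with the normalization constraint gives π = (0.2911, 0.2402, 0.2266, 0.2421).
So the stationary probability of Degraded is 0.2421.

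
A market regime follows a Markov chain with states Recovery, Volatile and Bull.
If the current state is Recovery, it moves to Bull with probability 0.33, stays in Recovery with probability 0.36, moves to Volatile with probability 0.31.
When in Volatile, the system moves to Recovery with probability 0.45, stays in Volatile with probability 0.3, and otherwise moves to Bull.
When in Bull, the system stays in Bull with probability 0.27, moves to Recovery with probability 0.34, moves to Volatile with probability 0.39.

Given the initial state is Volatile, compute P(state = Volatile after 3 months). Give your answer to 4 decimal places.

Propagate the distribution vector 3 months from Volatile.
After 0 months: (0.0000, 1.0000, 0.0000)
After 1 month: (0.4500, 0.3000, 0.2500)
After 2 months: (0.3820, 0.3270, 0.2910)
After 3 months: (0.3836, 0.3300, 0.2864)
P(in Volatile after 3 months) = 0.3300

0.3300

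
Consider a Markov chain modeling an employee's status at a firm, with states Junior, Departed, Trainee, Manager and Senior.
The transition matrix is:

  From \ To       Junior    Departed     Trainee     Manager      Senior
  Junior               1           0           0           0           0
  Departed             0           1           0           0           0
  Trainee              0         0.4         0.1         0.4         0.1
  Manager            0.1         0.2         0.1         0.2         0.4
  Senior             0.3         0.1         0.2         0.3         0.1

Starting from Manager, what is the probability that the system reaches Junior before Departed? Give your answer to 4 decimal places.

Let h(s) be the probability of absorption at Junior starting from transient state s. Then h(Junior) = 1 and h(Departed) = 0. By first-step analysis:
h(Trainee) = 0.4·0 + 0.1·h(Trainee) + 0.4·h(Manager) + 0.1·h(Senior)
h(Manager) = 0.1·1 + 0.2·0 + 0.1·h(Trainee) + 0.2·h(Manager) + 0.4·h(Senior)
h(Senior) = 0.3·1 + 0.1·0 + 0.2·h(Trainee) + 0.3·h(Manager) + 0.1·h(Senior)
Solving: h(Trainee) = 0.2450, h(Manager) = 0.4194, h(Senior) = 0.5276.
Starting from Manager, the probability is 0.4194.

0.4194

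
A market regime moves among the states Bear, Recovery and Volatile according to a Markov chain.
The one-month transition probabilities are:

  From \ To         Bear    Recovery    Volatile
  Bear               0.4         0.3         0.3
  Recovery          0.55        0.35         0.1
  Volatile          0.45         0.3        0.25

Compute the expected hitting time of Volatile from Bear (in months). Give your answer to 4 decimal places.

4.2222

Let t(s) be the expected number of months to first reach Volatile from state s, with t(Volatile) = 0. Conditioning on the first month:
t(Bear) = 1 + 0.4·t(Bear) + 0.3·t(Recovery)
t(Recovery) = 1 + 0.55·t(Bear) + 0.35·t(Recovery)
Solving: t(Bear) = 4.2222, t(Recovery) = 5.1111.
Expected months from Bear to Volatile: 4.2222.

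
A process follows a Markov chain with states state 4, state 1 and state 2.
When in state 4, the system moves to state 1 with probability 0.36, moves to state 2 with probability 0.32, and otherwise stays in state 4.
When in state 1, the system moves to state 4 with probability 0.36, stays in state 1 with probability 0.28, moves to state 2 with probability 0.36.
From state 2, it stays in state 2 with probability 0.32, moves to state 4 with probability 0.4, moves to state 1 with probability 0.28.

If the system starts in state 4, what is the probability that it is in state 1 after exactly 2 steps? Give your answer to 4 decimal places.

0.3056

Sum over the intermediate state after 1 step:
P = P(state 4→state 4)·P(state 4→state 1) + P(state 4→state 1)·P(state 1→state 1) + P(state 4→state 2)·P(state 2→state 1)
  = 0.32×0.36 + 0.36×0.28 + 0.32×0.28
  = 0.1152 + 0.1008 + 0.0896 = 0.3056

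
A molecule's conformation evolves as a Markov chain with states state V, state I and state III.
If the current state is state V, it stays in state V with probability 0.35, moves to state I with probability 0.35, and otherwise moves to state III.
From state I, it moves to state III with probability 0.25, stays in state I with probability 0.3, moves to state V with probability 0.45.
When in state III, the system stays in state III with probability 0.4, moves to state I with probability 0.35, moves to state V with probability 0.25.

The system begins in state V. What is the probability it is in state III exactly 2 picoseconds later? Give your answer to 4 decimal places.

0.3125

Sum over the intermediate state after 1 picosecond:
P = P(state V→state V)·P(state V→state III) + P(state V→state I)·P(state I→state III) + P(state V→state III)·P(state III→state III)
  = 0.35×0.3 + 0.35×0.25 + 0.3×0.4
  = 0.1050 + 0.0875 + 0.1200 = 0.3125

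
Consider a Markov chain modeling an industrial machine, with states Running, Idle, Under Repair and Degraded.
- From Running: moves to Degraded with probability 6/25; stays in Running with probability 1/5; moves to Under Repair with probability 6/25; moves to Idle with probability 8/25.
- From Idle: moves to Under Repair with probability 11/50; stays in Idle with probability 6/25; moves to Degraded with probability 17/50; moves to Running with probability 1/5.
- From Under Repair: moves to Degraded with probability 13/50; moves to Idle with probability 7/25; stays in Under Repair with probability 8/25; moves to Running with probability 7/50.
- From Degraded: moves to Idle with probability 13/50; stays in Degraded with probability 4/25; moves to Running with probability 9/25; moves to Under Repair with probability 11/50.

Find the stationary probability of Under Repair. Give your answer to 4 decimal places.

0.2495

Let the stationary distribution be π with π = πP and π_1 + π_2 + π_3 + π_4 = 1.
π_1 = 0.2·π_1 + 0.2·π_2 + 0.14·π_3 + 0.36·π_4
π_2 = 0.32·π_1 + 0.24·π_2 + 0.28·π_3 + 0.26·π_4
π_3 = 0.24·π_1 + 0.22·π_2 + 0.32·π_3 + 0.22·π_4
Solving with the normalization constraint gives π = (0.2254, 0.2731, 0.2495, 0.2521).
So the stationary probability of Under Repair is 0.2495.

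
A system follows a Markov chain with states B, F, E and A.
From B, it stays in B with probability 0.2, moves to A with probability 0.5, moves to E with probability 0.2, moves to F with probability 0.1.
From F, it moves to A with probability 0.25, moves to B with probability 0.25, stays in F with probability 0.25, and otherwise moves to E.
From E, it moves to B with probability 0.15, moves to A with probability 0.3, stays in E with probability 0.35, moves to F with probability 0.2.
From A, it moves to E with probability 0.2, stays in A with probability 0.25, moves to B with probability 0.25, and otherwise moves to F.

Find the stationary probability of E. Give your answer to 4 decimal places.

Let the stationary distribution be π with π = πP and π_1 + π_2 + π_3 + π_4 = 1.
π_1 = 0.2·π_1 + 0.25·π_2 + 0.15·π_3 + 0.25·π_4
π_2 = 0.1·π_1 + 0.25·π_2 + 0.2·π_3 + 0.3·π_4
π_3 = 0.2·π_1 + 0.25·π_2 + 0.35·π_3 + 0.2·π_4
Solving with the normalization constraint gives π = (0.2144, 0.2212, 0.2483, 0.3160).
So the stationary probability of E is 0.2483.

0.2483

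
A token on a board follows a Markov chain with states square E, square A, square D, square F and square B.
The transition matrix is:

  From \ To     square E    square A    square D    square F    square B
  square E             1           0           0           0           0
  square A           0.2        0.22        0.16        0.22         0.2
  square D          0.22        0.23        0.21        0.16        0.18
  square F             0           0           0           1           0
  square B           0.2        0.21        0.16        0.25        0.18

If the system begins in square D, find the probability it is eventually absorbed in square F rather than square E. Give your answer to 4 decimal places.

0.4729

Let h(s) be the probability of absorption at square F starting from transient state s. Then h(square F) = 1 and h(square E) = 0. By first-step analysis:
h(square A) = 0.2·0 + 0.22·h(square A) + 0.16·h(square D) + 0.22·1 + 0.2·h(square B)
h(square D) = 0.22·0 + 0.23·h(square A) + 0.21·h(square D) + 0.16·1 + 0.18·h(square B)
h(square B) = 0.2·0 + 0.21·h(square A) + 0.16·h(square D) + 0.25·1 + 0.18·h(square B)
Solving: h(square A) = 0.5147, h(square D) = 0.4729, h(square B) = 0.5290.
Starting from square D, the probability is 0.4729.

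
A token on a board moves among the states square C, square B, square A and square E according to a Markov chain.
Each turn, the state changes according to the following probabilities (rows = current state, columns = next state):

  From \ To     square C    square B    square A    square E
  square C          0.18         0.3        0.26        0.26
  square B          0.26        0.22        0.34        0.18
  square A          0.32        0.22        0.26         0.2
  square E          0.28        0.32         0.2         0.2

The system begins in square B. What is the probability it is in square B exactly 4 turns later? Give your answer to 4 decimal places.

0.2618

Propagate the distribution vector 4 turns from square B.
After 0 turns: (0.0000, 1.0000, 0.0000, 0.0000)
After 1 turn: (0.2600, 0.2200, 0.3400, 0.1800)
After 2 turns: (0.2632, 0.2588, 0.2668, 0.2112)
After 3 turns: (0.2592, 0.2622, 0.2680, 0.2106)
After 4 turns: (0.2596, 0.2618, 0.2683, 0.2103)
P(in square B after 4 turns) = 0.2618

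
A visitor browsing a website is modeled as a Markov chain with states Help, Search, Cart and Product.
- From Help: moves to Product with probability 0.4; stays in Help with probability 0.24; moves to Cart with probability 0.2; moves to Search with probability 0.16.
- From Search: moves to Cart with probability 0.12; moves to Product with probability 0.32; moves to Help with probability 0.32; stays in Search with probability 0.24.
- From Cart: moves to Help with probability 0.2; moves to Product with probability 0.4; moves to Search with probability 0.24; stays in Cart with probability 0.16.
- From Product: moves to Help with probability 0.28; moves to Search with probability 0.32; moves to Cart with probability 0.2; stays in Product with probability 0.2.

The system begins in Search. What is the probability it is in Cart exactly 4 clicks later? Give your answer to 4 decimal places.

Propagate the distribution vector 4 clicks from Search.
After 0 clicks: (0.0000, 1.0000, 0.0000, 0.0000)
After 1 click: (0.3200, 0.2400, 0.1200, 0.3200)
After 2 clicks: (0.2672, 0.2400, 0.1760, 0.3168)
After 3 clicks: (0.2648, 0.2440, 0.1738, 0.3174)
After 4 clicks: (0.2653, 0.2442, 0.1735, 0.3170)
P(in Cart after 4 clicks) = 0.1735

0.1735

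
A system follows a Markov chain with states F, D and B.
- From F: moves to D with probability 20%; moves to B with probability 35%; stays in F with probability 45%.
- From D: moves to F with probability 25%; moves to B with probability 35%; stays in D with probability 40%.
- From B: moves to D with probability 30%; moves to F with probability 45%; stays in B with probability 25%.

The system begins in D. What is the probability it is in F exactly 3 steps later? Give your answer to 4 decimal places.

0.3870

Propagate the distribution vector 3 steps from D.
After 0 steps: (0.0000, 1.0000, 0.0000)
After 1 step: (0.2500, 0.4000, 0.3500)
After 2 steps: (0.3700, 0.3150, 0.3150)
After 3 steps: (0.3870, 0.2945, 0.3185)
P(in F after 3 steps) = 0.3870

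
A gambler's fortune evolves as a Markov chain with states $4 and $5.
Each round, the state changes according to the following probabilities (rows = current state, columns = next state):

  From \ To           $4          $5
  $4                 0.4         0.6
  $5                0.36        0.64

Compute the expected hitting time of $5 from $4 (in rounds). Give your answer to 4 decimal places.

1.6667

Let t(s) be the expected number of rounds to first reach $5 from state s, with t($5) = 0. Conditioning on the first round:
t($4) = 1 + 0.4·t($4)
Solving: t($4) = 1.6667.
Expected rounds from $4 to $5: 1.6667.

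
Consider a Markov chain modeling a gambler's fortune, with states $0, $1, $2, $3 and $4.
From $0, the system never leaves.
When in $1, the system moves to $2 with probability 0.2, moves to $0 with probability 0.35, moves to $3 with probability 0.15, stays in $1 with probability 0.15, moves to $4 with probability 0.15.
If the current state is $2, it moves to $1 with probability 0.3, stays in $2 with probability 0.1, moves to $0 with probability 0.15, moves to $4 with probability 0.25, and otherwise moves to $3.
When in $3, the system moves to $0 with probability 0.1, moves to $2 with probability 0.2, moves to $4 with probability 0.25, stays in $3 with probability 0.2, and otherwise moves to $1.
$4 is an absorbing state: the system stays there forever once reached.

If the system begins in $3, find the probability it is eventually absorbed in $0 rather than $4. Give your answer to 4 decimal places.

0.4259

Let h(s) be the probability of absorption at $0 starting from transient state s. Then h($0) = 1 and h($4) = 0. By first-step analysis:
h($1) = 0.35·1 + 0.15·h($1) + 0.2·h($2) + 0.15·h($3) + 0.15·0
h($2) = 0.15·1 + 0.3·h($1) + 0.1·h($2) + 0.2·h($3) + 0.25·0
h($3) = 0.1·1 + 0.25·h($1) + 0.2·h($2) + 0.2·h($3) + 0.25·0
Solving: h($1) = 0.5951, h($2) = 0.4597, h($3) = 0.4259.
Starting from $3, the probability is 0.4259.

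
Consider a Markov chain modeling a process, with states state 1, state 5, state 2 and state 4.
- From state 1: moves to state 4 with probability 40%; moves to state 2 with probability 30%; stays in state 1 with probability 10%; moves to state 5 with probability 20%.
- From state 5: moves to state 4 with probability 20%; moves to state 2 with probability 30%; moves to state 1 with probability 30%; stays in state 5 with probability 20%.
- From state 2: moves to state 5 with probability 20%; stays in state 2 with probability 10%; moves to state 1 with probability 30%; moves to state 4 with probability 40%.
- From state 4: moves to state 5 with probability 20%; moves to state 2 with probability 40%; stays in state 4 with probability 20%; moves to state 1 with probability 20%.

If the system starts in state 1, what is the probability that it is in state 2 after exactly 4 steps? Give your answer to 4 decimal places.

Propagate the distribution vector 4 steps from state 1.
After 0 steps: (1.0000, 0.0000, 0.0000, 0.0000)
After 1 step: (0.1000, 0.2000, 0.3000, 0.4000)
After 2 steps: (0.2400, 0.2000, 0.2800, 0.2800)
After 3 steps: (0.2240, 0.2000, 0.2720, 0.3040)
After 4 steps: (0.2248, 0.2000, 0.2760, 0.2992)
P(in state 2 after 4 steps) = 0.2760

0.2760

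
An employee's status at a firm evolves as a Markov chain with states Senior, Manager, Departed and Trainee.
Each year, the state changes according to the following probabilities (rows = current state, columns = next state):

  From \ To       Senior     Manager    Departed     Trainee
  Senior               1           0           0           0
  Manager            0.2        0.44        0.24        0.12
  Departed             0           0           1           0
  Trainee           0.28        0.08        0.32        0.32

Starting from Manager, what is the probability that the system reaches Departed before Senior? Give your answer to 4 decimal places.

0.5431

Let h(s) be the probability of absorption at Departed starting from transient state s. Then h(Departed) = 1 and h(Senior) = 0. By first-step analysis:
h(Manager) = 0.2·0 + 0.44·h(Manager) + 0.24·1 + 0.12·h(Trainee)
h(Trainee) = 0.28·0 + 0.08·h(Manager) + 0.32·1 + 0.32·h(Trainee)
Solving: h(Manager) = 0.5431, h(Trainee) = 0.5345.
Starting from Manager, the probability is 0.5431.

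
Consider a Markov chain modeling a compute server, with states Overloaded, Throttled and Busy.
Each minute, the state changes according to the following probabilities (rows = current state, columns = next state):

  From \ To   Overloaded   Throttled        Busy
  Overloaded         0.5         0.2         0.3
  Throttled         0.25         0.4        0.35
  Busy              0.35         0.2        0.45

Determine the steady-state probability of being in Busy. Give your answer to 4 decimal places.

0.3676

Let the stationary distribution be π with π = πP and π_1 + π_2 + π_3 = 1.
π_1 = 0.5·π_1 + 0.25·π_2 + 0.35·π_3
π_2 = 0.2·π_1 + 0.4·π_2 + 0.2·π_3
Solving with the normalization constraint gives π = (0.3824, 0.2500, 0.3676).
So the stationary probability of Busy is 0.3676.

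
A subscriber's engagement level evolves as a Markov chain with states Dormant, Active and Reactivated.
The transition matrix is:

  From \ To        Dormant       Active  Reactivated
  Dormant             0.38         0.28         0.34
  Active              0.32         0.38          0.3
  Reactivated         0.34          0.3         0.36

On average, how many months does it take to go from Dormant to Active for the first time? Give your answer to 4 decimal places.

3.4851

Let t(s) be the expected number of months to first reach Active from state s, with t(Active) = 0. Conditioning on the first month:
t(Dormant) = 1 + 0.38·t(Dormant) + 0.34·t(Reactivated)
t(Reactivated) = 1 + 0.34·t(Dormant) + 0.36·t(Reactivated)
Solving: t(Dormant) = 3.4851, t(Reactivated) = 3.4139.
Expected months from Dormant to Active: 3.4851.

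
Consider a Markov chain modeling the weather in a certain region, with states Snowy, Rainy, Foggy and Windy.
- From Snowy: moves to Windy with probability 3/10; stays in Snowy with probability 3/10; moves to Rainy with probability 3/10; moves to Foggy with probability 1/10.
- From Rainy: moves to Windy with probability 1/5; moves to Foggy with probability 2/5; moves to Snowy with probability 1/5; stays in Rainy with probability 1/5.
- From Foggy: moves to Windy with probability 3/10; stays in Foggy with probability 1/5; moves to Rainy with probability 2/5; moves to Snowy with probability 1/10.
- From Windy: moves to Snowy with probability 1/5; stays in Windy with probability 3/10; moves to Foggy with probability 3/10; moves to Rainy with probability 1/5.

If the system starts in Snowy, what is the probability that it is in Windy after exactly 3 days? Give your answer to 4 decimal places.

0.2750

Propagate the distribution vector 3 days from Snowy.
After 0 days: (1.0000, 0.0000, 0.0000, 0.0000)
After 1 day: (0.3000, 0.3000, 0.1000, 0.3000)
After 2 days: (0.2200, 0.2500, 0.2600, 0.2700)
After 3 days: (0.1960, 0.2740, 0.2550, 0.2750)
P(in Windy after 3 days) = 0.2750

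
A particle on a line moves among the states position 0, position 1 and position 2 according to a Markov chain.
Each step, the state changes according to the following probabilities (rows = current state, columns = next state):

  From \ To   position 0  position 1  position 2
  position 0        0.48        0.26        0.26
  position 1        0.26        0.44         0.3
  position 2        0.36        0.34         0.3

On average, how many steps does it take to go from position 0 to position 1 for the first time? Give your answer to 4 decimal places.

Let t(s) be the expected number of steps to first reach position 1 from state s, with t(position 1) = 0. Conditioning on the first step:
t(position 0) = 1 + 0.48·t(position 0) + 0.26·t(position 2)
t(position 2) = 1 + 0.36·t(position 0) + 0.3·t(position 2)
Solving: t(position 0) = 3.5503, t(position 2) = 3.2544.
Expected steps from position 0 to position 1: 3.5503.

3.5503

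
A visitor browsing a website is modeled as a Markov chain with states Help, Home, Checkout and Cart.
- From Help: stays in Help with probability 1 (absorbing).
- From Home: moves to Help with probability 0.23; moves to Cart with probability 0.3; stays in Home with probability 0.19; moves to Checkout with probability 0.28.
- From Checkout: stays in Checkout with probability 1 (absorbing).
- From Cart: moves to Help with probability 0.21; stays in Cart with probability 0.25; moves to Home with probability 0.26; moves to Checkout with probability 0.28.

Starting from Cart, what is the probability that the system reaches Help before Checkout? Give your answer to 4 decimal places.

0.4342

Let h(s) be the probability of absorption at Help starting from transient state s. Then h(Help) = 1 and h(Checkout) = 0. By first-step analysis:
h(Home) = 0.23·1 + 0.19·h(Home) + 0.28·0 + 0.3·h(Cart)
h(Cart) = 0.21·1 + 0.26·h(Home) + 0.28·0 + 0.25·h(Cart)
Solving: h(Home) = 0.4448, h(Cart) = 0.4342.
Starting from Cart, the probability is 0.4342.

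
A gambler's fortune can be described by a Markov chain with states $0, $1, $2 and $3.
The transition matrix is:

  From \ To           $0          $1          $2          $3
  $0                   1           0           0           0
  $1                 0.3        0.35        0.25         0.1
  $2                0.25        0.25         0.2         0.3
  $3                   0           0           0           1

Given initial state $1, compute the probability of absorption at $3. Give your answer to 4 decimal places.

Let h(s) be the probability of absorption at $3 starting from transient state s. Then h($3) = 1 and h($0) = 0. By first-step analysis:
h($1) = 0.3·0 + 0.35·h($1) + 0.25·h($2) + 0.1·1
h($2) = 0.25·0 + 0.25·h($1) + 0.2·h($2) + 0.3·1
Solving: h($1) = 0.3388, h($2) = 0.4809.
Starting from $1, the probability is 0.3388.

0.3388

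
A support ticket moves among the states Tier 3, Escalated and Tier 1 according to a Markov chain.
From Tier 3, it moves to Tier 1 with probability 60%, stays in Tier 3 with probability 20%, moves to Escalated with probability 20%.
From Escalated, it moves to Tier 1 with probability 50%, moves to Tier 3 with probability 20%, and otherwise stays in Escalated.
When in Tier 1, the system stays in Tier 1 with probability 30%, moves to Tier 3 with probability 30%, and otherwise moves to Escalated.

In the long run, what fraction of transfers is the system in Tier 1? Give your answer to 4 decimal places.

Let the stationary distribution be π with π = πP and π_1 + π_2 + π_3 = 1.
π_1 = 0.2·π_1 + 0.2·π_2 + 0.3·π_3
π_2 = 0.2·π_1 + 0.3·π_2 + 0.4·π_3
Solving with the normalization constraint gives π = (0.2437, 0.3193, 0.4370).
So the stationary probability of Tier 1 is 0.4370.

0.4370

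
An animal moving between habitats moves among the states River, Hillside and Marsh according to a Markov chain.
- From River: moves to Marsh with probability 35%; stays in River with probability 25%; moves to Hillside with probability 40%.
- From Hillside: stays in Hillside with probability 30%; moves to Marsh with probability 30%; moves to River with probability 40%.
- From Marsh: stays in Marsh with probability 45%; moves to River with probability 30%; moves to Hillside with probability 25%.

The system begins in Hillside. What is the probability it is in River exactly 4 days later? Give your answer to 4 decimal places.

0.3154

Propagate the distribution vector 4 days from Hillside.
After 0 days: (0.0000, 1.0000, 0.0000)
After 1 day: (0.4000, 0.3000, 0.3000)
After 2 days: (0.3100, 0.3250, 0.3650)
After 3 days: (0.3170, 0.3128, 0.3703)
After 4 days: (0.3154, 0.3132, 0.3714)
P(in River after 4 days) = 0.3154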